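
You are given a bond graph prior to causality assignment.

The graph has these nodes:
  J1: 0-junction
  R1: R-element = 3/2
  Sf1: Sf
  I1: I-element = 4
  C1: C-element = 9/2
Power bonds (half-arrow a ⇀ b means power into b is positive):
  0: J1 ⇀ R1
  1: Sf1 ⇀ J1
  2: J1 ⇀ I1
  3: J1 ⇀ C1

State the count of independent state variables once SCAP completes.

bond 1 stroke at Sf1  (source Sf1 imposes f)
bond 2 stroke at I1  (I1 integral (f out))
bond 3 stroke at J1  (C1 outputs effort q/C1)
bond 0 stroke at R1  (0-jn J1 has e-setter on 3)

2  (C1, I1 all integral)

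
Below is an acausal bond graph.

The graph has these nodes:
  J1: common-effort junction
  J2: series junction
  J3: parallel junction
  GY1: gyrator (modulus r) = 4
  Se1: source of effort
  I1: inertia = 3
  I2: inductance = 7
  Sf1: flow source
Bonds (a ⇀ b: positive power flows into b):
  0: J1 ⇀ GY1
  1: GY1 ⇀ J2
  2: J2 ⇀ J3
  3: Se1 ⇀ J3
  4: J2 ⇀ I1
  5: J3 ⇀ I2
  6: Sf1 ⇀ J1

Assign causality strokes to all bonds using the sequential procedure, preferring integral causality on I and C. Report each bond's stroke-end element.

bond 0 →J1
bond 1 →J2
bond 2 →J2
bond 3 →J3
bond 4 →I1
bond 5 →I2
bond 6 →Sf1

β3 →J3  (Se1 fixes effort; stroke away)
β6 →Sf1  (Sf1 (Sf) sets flow on bond)
β0 →J1  (J1: last free bond brings effort in)
β2 →J2  (J3: bond 3 brought effort, rest push out)
β5 →I2  (common-e at J3 fixed by 3)
β1 →J2  (GY1: gyrator matches bond 0)
β4 →I1  (J2 needs exactly one f-in)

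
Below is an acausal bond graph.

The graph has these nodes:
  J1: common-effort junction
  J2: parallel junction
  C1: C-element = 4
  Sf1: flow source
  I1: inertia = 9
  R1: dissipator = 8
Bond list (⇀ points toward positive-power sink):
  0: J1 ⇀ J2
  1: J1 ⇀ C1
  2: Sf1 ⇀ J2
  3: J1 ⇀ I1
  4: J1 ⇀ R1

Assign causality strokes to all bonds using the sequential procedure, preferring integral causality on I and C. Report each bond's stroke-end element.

β0 stroke→J2
β1 stroke→J1
β2 stroke→Sf1
β3 stroke→I1
β4 stroke→R1

β2 →Sf1  (Sf1: flow source, stroke at near end)
β0 →J2  (closing 0-jn rule on J2)
β1 →J1  (C1 outputs effort q/C1)
β3 →I1  (0-jn J1 has e-setter on 1)
β4 →R1  (0-jn J1 has e-setter on 1)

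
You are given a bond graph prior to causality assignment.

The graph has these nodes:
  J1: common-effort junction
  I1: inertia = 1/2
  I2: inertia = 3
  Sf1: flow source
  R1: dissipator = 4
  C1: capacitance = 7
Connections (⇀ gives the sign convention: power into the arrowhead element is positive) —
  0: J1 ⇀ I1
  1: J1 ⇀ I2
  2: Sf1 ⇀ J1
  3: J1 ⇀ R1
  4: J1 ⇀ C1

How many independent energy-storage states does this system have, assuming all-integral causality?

3  (C1, I1, I2 all integral)

b2 →Sf1  (Sf1 (Sf) sets flow on bond)
b0 →I1  (I1: I, integral causality)
b1 →I2  (I2 integral (f out))
b4 →J1  (C1 outputs effort q/C1)
b3 →R1  (J1: bond 4 brought effort, rest push out)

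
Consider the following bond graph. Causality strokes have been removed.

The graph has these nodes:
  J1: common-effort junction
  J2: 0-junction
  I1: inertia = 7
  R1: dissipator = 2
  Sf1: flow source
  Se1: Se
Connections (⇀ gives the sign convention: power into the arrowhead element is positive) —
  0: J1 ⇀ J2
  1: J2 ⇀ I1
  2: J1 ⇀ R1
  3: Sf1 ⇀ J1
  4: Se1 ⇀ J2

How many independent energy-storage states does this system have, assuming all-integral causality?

1  (I1 all integral)

bond 3 stroke at Sf1  (Sf1 fixes flow; stroke at Sf1)
bond 4 stroke at J2  (Se1 (Se) sets effort on bond)
bond 0 stroke at J1  (J2 effort already set via bond 4)
bond 1 stroke at I1  (J2: bond 4 brought effort, rest push out)
bond 2 stroke at R1  (J1 effort already set via bond 0)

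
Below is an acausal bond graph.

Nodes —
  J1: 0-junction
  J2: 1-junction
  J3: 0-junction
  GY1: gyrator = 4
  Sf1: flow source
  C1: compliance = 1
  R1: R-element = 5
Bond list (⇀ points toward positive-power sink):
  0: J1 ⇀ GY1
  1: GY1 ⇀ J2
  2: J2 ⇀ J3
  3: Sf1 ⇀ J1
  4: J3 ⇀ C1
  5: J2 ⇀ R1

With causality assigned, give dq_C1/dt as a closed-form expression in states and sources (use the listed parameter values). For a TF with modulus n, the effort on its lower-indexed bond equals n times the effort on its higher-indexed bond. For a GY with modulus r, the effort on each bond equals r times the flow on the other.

β3 stroke→Sf1  (Sf1: flow source, stroke at near end)
β0 stroke→J1  (J1: last free bond brings effort in)
β1 stroke→J2  (GY1 both-in/both-out from 0)
β4 stroke→J3  (C1: C, integral causality)
β2 stroke→J2  (common-e at J3 fixed by 4)
β5 stroke→R1  (J2 needs exactly one f-in)

dq_C1/dt = 4*F_Sf1/5 - q_C1/5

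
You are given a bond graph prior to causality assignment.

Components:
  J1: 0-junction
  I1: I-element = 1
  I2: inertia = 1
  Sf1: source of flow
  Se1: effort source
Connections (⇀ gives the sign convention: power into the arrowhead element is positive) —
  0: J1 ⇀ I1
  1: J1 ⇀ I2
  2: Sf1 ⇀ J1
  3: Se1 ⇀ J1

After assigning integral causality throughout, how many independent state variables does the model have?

2  (I1, I2 all integral)

β2 stroke at Sf1  (Sf1: flow source, stroke at near end)
β3 stroke at J1  (Se1 fixes effort; stroke away)
β0 stroke at I1  (0-jn J1 has e-setter on 3)
β1 stroke at I2  (J1 effort already set via bond 3)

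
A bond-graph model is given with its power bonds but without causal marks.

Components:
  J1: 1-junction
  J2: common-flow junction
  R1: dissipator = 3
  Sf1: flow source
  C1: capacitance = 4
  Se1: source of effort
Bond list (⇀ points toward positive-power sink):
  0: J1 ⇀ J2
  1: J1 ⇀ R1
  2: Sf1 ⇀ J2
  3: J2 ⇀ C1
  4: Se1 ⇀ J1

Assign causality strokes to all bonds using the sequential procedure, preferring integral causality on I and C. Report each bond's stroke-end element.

bond 0 →J2
bond 1 →J1
bond 2 →Sf1
bond 3 →J2
bond 4 →J1

b2 |Sf1  (Sf1 (Sf) sets flow on bond)
b4 |J1  (Se1 fixes effort; stroke away)
b0 |J2  (J2 flow already set via bond 2)
b3 |J2  (J2: bond 2 brought flow, rest push out)
b1 |J1  (J1: bond 0 brought flow, rest push out)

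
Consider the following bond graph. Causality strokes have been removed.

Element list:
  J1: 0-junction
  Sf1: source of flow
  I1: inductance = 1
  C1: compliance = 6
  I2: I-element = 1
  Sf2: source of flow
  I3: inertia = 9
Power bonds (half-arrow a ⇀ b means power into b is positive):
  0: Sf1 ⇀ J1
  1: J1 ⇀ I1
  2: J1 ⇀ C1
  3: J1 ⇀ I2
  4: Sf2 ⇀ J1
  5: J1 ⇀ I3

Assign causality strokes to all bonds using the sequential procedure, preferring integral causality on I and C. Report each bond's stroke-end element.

#0 |Sf1
#1 |I1
#2 |J1
#3 |I2
#4 |Sf2
#5 |I3

β0 →Sf1  (Sf1 fixes flow; stroke at Sf1)
β4 →Sf2  (Sf2 (Sf) sets flow on bond)
β1 →I1  (I1 outputs flow p/I1)
β2 →J1  (C1: C, integral causality)
β3 →I2  (J1 effort already set via bond 2)
β5 →I3  (0-jn J1 has e-setter on 2)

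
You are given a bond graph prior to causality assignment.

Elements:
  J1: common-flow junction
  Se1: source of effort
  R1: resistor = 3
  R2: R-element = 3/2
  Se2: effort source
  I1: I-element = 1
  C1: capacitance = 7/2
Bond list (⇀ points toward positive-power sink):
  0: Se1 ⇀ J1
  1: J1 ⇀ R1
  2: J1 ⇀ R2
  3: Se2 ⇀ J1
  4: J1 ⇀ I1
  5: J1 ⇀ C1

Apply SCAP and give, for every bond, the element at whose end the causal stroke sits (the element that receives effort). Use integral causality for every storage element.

b0 stroke→J1  (Se1: effort source, stroke at far end)
b3 stroke→J1  (source Se2 imposes e)
b4 stroke→I1  (prefer integral on I1)
b1 stroke→J1  (J1 flow already set via bond 4)
b2 stroke→J1  (1-jn J1 has f-setter on 4)
b5 stroke→J1  (J1: bond 4 brought flow, rest push out)

β0 stroke at J1
β1 stroke at J1
β2 stroke at J1
β3 stroke at J1
β4 stroke at I1
β5 stroke at J1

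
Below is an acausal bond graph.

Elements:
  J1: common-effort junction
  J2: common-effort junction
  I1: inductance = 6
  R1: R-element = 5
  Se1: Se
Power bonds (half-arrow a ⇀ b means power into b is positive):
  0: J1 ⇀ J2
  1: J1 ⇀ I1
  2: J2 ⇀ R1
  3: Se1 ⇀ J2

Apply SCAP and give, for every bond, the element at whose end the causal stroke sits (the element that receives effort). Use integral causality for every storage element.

#0 →J1
#1 →I1
#2 →R1
#3 →J2

β3 |J2  (source Se1 imposes e)
β0 |J1  (J2: bond 3 brought effort, rest push out)
β2 |R1  (J2 effort already set via bond 3)
β1 |I1  (0-jn J1 has e-setter on 0)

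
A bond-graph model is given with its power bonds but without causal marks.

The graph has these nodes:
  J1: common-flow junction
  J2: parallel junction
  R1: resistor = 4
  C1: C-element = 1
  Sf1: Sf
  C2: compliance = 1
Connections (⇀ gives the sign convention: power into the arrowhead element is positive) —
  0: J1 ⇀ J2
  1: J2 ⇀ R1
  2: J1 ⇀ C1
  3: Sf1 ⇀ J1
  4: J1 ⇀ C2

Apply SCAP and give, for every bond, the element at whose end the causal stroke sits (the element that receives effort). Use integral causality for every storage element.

#3 |Sf1  (Sf1 fixes flow; stroke at Sf1)
#0 |J1  (J1 flow already set via bond 3)
#2 |J1  (common-f at J1 fixed by 3)
#4 |J1  (J1 flow already set via bond 3)
#1 |J2  (closing 0-jn rule on J2)

b0 →J1
b1 →J2
b2 →J1
b3 →Sf1
b4 →J1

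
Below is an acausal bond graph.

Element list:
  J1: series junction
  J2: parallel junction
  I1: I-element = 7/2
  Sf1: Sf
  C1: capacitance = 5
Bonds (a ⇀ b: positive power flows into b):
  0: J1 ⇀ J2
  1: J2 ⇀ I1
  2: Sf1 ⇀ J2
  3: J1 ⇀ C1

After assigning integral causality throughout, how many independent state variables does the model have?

#2 stroke at Sf1  (Sf1 fixes flow; stroke at Sf1)
#1 stroke at I1  (prefer integral on I1)
#0 stroke at J2  (closing 0-jn rule on J2)
#3 stroke at J1  (J1: bond 0 brought flow, rest push out)

2  (C1, I1 all integral)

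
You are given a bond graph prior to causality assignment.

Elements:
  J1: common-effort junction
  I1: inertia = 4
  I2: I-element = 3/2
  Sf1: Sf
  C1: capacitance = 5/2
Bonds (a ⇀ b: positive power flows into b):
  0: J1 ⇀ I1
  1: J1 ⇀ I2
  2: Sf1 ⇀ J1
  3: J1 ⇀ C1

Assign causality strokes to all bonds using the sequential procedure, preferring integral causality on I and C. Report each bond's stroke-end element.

b2 |Sf1  (Sf1 fixes flow; stroke at Sf1)
b0 |I1  (prefer integral on I1)
b1 |I2  (I2: I, integral causality)
b3 |J1  (only one effort-in slot at J1)

β0 |I1
β1 |I2
β2 |Sf1
β3 |J1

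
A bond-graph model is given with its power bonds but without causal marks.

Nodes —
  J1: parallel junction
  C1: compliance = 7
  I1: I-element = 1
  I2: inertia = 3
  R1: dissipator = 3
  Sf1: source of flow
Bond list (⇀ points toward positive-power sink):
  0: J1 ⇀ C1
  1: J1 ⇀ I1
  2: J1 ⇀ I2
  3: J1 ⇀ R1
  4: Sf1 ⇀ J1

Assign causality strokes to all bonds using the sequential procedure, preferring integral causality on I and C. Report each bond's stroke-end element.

bond 0 stroke at J1
bond 1 stroke at I1
bond 2 stroke at I2
bond 3 stroke at R1
bond 4 stroke at Sf1

β4 stroke at Sf1  (Sf1 (Sf) sets flow on bond)
β0 stroke at J1  (C1 outputs effort q/C1)
β1 stroke at I1  (J1: bond 0 brought effort, rest push out)
β2 stroke at I2  (J1 effort already set via bond 0)
β3 stroke at R1  (common-e at J1 fixed by 0)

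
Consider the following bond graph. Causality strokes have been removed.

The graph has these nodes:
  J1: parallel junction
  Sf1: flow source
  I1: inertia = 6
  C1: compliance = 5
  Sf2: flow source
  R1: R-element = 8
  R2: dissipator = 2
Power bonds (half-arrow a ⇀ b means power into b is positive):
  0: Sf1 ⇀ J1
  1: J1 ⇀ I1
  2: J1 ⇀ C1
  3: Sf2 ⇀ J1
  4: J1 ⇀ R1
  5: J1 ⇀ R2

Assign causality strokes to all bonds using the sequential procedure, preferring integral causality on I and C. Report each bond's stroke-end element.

b0 |Sf1
b1 |I1
b2 |J1
b3 |Sf2
b4 |R1
b5 |R2

#0 stroke→Sf1  (source Sf1 imposes f)
#3 stroke→Sf2  (Sf2 (Sf) sets flow on bond)
#1 stroke→I1  (prefer integral on I1)
#2 stroke→J1  (prefer integral on C1)
#4 stroke→R1  (J1 effort already set via bond 2)
#5 stroke→R2  (J1: bond 2 brought effort, rest push out)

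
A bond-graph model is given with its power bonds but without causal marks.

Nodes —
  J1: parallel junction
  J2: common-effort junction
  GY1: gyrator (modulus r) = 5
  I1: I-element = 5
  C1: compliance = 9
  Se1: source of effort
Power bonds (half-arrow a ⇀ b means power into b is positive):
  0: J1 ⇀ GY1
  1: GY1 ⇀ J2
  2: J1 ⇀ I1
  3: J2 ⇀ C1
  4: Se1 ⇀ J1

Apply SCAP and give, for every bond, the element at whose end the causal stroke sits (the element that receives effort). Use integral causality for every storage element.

b4 stroke→J1  (Se1: effort source, stroke at far end)
b0 stroke→GY1  (0-jn J1 has e-setter on 4)
b2 stroke→I1  (J1 effort already set via bond 4)
b1 stroke→GY1  (GY1 both-in/both-out from 0)
b3 stroke→J2  (J2 needs exactly one e-in)

#0 stroke→GY1
#1 stroke→GY1
#2 stroke→I1
#3 stroke→J2
#4 stroke→J1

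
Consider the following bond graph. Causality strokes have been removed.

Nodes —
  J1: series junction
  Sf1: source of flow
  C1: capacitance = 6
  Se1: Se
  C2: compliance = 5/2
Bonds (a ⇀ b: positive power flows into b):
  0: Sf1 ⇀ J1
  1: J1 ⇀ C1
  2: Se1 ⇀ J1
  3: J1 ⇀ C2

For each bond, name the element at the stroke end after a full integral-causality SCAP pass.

β0 stroke→Sf1
β1 stroke→J1
β2 stroke→J1
β3 stroke→J1

b0 stroke→Sf1  (Sf1 (Sf) sets flow on bond)
b2 stroke→J1  (Se1 (Se) sets effort on bond)
b1 stroke→J1  (1-jn J1 has f-setter on 0)
b3 stroke→J1  (1-jn J1 has f-setter on 0)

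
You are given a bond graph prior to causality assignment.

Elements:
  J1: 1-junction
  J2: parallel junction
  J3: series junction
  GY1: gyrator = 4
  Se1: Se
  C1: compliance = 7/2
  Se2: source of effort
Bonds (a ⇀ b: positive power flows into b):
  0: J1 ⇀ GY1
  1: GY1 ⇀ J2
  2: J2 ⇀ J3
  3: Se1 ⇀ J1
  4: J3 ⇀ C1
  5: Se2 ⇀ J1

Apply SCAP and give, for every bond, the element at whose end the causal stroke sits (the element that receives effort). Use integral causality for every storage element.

β3 stroke→J1  (Se1 (Se) sets effort on bond)
β5 stroke→J1  (source Se2 imposes e)
β0 stroke→GY1  (only one flow-in slot at J1)
β1 stroke→GY1  (GY1: gyrator matches bond 0)
β2 stroke→J2  (J2 needs exactly one e-in)
β4 stroke→J3  (J3 flow already set via bond 2)

#0 →GY1
#1 →GY1
#2 →J2
#3 →J1
#4 →J3
#5 →J1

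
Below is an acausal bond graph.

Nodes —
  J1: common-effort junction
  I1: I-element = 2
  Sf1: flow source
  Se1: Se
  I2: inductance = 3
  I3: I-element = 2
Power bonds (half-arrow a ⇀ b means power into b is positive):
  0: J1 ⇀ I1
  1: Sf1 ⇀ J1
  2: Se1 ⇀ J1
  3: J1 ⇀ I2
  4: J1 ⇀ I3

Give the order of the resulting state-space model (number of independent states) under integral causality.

β1 stroke→Sf1  (source Sf1 imposes f)
β2 stroke→J1  (Se1 (Se) sets effort on bond)
β0 stroke→I1  (J1 effort already set via bond 2)
β3 stroke→I2  (J1: bond 2 brought effort, rest push out)
β4 stroke→I3  (J1 effort already set via bond 2)

3  (I1, I2, I3 all integral)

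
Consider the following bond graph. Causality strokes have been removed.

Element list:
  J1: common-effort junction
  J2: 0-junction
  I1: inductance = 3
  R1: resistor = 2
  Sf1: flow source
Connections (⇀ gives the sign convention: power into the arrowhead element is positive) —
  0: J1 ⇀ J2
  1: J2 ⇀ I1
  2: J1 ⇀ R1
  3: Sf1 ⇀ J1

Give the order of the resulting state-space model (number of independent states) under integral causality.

1  (I1 all integral)

b3 stroke→Sf1  (Sf1 fixes flow; stroke at Sf1)
b1 stroke→I1  (I1 integral (f out))
b0 stroke→J2  (closing 0-jn rule on J2)
b2 stroke→J1  (closing 0-jn rule on J1)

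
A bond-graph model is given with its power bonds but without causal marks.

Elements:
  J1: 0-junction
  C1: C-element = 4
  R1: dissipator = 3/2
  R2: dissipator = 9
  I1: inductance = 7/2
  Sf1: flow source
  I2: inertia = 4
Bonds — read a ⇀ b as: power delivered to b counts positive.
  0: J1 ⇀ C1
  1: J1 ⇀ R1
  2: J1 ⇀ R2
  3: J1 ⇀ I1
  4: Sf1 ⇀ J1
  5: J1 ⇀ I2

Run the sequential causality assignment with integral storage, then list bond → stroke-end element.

#0 |J1
#1 |R1
#2 |R2
#3 |I1
#4 |Sf1
#5 |I2

b4 |Sf1  (Sf1: flow source, stroke at near end)
b0 |J1  (C1 outputs effort q/C1)
b1 |R1  (common-e at J1 fixed by 0)
b2 |R2  (J1: bond 0 brought effort, rest push out)
b3 |I1  (J1: bond 0 brought effort, rest push out)
b5 |I2  (J1 effort already set via bond 0)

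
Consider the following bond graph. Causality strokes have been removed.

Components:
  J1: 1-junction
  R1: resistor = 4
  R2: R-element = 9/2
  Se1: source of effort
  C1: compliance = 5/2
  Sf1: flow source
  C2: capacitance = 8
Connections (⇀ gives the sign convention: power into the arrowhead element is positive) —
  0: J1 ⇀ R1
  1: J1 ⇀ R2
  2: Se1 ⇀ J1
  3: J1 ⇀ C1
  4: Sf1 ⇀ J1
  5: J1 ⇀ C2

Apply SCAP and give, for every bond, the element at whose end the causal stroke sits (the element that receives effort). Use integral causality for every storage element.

#2 →J1  (Se1 fixes effort; stroke away)
#4 →Sf1  (Sf1 fixes flow; stroke at Sf1)
#0 →J1  (J1: bond 4 brought flow, rest push out)
#1 →J1  (common-f at J1 fixed by 4)
#3 →J1  (common-f at J1 fixed by 4)
#5 →J1  (1-jn J1 has f-setter on 4)

bond 0 stroke→J1
bond 1 stroke→J1
bond 2 stroke→J1
bond 3 stroke→J1
bond 4 stroke→Sf1
bond 5 stroke→J1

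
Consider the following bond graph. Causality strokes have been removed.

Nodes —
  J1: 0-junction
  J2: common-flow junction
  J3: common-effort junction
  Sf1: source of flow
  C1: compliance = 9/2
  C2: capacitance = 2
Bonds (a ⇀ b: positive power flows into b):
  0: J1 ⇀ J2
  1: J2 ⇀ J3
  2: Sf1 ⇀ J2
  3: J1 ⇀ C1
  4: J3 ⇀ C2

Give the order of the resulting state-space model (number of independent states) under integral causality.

bond 2 stroke at Sf1  (Sf1 (Sf) sets flow on bond)
bond 0 stroke at J2  (J2 flow already set via bond 2)
bond 1 stroke at J2  (1-jn J2 has f-setter on 2)
bond 4 stroke at J3  (only one effort-in slot at J3)
bond 3 stroke at J1  (J1 needs exactly one e-in)

2  (C1, C2 all integral)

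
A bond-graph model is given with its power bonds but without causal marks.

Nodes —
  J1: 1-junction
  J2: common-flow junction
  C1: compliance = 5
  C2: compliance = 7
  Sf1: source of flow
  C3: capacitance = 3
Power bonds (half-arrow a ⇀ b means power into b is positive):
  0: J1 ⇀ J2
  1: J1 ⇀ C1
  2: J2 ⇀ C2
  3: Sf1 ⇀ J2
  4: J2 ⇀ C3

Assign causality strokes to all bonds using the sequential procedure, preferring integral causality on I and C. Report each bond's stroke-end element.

b0 →J2
b1 →J1
b2 →J2
b3 →Sf1
b4 →J2

β3 stroke at Sf1  (Sf1: flow source, stroke at near end)
β0 stroke at J2  (1-jn J2 has f-setter on 3)
β2 stroke at J2  (J2: bond 3 brought flow, rest push out)
β4 stroke at J2  (common-f at J2 fixed by 3)
β1 stroke at J1  (J1: bond 0 brought flow, rest push out)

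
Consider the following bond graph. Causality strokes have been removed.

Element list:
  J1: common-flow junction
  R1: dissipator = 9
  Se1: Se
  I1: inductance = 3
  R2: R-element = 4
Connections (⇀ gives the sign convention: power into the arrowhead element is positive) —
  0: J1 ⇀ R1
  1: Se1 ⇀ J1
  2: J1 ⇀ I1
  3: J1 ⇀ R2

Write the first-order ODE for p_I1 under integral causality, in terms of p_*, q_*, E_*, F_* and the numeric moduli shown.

bond 1 stroke at J1  (source Se1 imposes e)
bond 2 stroke at I1  (prefer integral on I1)
bond 0 stroke at J1  (1-jn J1 has f-setter on 2)
bond 3 stroke at J1  (J1: bond 2 brought flow, rest push out)

dp_I1/dt = E_Se1 - 13*p_I1/3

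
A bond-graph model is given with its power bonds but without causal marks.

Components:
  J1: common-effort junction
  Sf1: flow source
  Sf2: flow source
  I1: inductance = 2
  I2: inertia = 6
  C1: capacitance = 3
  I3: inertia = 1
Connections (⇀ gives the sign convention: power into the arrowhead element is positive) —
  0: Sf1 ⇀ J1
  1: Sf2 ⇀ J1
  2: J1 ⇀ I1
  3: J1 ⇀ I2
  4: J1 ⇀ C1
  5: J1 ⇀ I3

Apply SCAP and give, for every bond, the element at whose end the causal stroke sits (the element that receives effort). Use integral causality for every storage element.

#0 stroke→Sf1  (Sf1: flow source, stroke at near end)
#1 stroke→Sf2  (Sf2 (Sf) sets flow on bond)
#2 stroke→I1  (I1: I, integral causality)
#3 stroke→I2  (prefer integral on I2)
#4 stroke→J1  (C1 outputs effort q/C1)
#5 stroke→I3  (0-jn J1 has e-setter on 4)

b0 →Sf1
b1 →Sf2
b2 →I1
b3 →I2
b4 →J1
b5 →I3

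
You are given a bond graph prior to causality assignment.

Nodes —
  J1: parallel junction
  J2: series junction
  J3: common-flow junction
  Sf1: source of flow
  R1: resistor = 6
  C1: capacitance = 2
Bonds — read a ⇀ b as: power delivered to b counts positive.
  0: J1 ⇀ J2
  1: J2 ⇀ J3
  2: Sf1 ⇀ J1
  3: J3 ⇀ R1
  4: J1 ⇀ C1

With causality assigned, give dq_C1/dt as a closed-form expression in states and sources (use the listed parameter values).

dq_C1/dt = F_Sf1 - q_C1/12

b2 stroke→Sf1  (Sf1: flow source, stroke at near end)
b4 stroke→J1  (prefer integral on C1)
b0 stroke→J2  (J1: bond 4 brought effort, rest push out)
b1 stroke→J3  (only one flow-in slot at J2)
b3 stroke→R1  (only one flow-in slot at J3)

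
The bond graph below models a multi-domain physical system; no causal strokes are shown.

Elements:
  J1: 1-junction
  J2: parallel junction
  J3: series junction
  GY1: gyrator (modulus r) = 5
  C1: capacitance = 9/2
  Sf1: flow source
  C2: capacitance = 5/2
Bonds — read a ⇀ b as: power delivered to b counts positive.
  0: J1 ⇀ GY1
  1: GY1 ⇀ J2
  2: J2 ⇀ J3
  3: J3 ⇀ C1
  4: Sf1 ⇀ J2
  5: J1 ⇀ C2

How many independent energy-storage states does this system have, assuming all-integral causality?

2  (C1, C2 all integral)

bond 4 |Sf1  (Sf1 (Sf) sets flow on bond)
bond 3 |J3  (prefer integral on C1)
bond 2 |J2  (only one flow-in slot at J3)
bond 1 |GY1  (J2: bond 2 brought effort, rest push out)
bond 0 |GY1  (GY1 both-in/both-out from 1)
bond 5 |J1  (J1: bond 0 brought flow, rest push out)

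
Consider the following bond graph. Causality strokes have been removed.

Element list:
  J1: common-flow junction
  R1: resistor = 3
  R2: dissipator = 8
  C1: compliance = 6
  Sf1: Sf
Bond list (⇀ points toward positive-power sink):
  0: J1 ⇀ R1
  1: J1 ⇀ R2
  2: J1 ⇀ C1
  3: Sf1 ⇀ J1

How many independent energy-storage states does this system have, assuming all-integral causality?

1  (C1 all integral)

b3 stroke→Sf1  (Sf1 fixes flow; stroke at Sf1)
b0 stroke→J1  (common-f at J1 fixed by 3)
b1 stroke→J1  (1-jn J1 has f-setter on 3)
b2 stroke→J1  (common-f at J1 fixed by 3)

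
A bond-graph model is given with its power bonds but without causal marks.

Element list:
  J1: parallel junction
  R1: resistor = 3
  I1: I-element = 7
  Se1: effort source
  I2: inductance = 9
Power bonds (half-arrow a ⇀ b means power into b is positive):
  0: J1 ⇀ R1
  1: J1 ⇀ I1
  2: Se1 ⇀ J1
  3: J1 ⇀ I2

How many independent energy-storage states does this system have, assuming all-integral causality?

bond 2 stroke at J1  (Se1: effort source, stroke at far end)
bond 0 stroke at R1  (0-jn J1 has e-setter on 2)
bond 1 stroke at I1  (J1 effort already set via bond 2)
bond 3 stroke at I2  (J1 effort already set via bond 2)

2  (I1, I2 all integral)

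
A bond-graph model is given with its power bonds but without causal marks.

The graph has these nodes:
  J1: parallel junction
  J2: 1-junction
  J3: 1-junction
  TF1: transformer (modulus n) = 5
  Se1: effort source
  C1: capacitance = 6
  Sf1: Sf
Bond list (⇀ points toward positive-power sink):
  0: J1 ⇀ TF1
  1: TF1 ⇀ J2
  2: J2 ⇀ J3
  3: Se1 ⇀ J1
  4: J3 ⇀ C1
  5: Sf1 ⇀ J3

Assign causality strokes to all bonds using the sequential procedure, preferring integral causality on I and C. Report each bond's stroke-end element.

b0 →TF1
b1 →J2
b2 →J3
b3 →J1
b4 →J3
b5 →Sf1

β3 |J1  (source Se1 imposes e)
β5 |Sf1  (Sf1 (Sf) sets flow on bond)
β0 |TF1  (0-jn J1 has e-setter on 3)
β2 |J3  (common-f at J3 fixed by 5)
β4 |J3  (common-f at J3 fixed by 5)
β1 |J2  (through TF1, causality passes straight; one stroke at TF1)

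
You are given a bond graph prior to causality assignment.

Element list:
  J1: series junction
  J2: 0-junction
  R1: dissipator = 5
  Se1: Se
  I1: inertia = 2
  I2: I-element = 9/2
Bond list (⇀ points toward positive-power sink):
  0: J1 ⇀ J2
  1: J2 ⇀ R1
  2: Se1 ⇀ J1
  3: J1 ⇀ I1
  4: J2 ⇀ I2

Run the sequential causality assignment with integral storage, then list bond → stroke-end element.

b2 →J1  (source Se1 imposes e)
b3 →I1  (I1: I, integral causality)
b0 →J1  (J1: bond 3 brought flow, rest push out)
b4 →I2  (I2: I, integral causality)
b1 →J2  (only one effort-in slot at J2)

b0 stroke at J1
b1 stroke at J2
b2 stroke at J1
b3 stroke at I1
b4 stroke at I2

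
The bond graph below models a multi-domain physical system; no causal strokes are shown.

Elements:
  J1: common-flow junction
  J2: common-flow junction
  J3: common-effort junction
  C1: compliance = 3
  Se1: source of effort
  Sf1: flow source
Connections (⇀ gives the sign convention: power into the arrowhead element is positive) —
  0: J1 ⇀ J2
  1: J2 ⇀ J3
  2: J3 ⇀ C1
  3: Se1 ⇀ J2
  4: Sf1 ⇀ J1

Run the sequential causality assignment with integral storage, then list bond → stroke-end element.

β0 |J1
β1 |J2
β2 |J3
β3 |J2
β4 |Sf1

b3 |J2  (Se1 fixes effort; stroke away)
b4 |Sf1  (Sf1: flow source, stroke at near end)
b0 |J1  (J1 flow already set via bond 4)
b1 |J2  (J2 flow already set via bond 0)
b2 |J3  (J3 needs exactly one e-in)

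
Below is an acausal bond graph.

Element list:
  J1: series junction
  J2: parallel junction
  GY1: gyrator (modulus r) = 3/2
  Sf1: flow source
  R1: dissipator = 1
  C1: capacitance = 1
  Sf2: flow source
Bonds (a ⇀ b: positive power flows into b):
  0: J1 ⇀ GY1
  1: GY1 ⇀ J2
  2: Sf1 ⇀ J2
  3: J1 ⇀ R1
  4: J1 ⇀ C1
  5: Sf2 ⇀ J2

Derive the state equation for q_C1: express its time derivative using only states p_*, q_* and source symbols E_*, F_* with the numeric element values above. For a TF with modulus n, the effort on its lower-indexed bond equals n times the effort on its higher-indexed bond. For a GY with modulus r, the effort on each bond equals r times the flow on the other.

dq_C1/dt = 3*F_Sf1/2 + 3*F_Sf2/2 - q_C1

bond 2 →Sf1  (source Sf1 imposes f)
bond 5 →Sf2  (Sf2 fixes flow; stroke at Sf2)
bond 1 →J2  (J2 needs exactly one e-in)
bond 0 →J1  (GY1 both-in/both-out from 1)
bond 4 →J1  (prefer integral on C1)
bond 3 →R1  (closing 1-jn rule on J1)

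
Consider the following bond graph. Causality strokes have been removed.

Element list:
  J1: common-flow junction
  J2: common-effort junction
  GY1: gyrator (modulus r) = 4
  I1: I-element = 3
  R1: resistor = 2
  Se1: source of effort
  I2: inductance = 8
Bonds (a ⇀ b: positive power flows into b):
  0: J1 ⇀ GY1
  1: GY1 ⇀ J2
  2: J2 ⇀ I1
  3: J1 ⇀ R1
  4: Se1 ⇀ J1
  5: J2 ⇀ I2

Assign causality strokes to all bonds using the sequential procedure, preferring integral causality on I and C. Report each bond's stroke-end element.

b4 stroke→J1  (Se1 fixes effort; stroke away)
b2 stroke→I1  (I1: I, integral causality)
b5 stroke→I2  (I2: I, integral causality)
b1 stroke→J2  (closing 0-jn rule on J2)
b0 stroke→J1  (GY1: gyrator matches bond 1)
b3 stroke→R1  (J1: last free bond brings flow in)

bond 0 →J1
bond 1 →J2
bond 2 →I1
bond 3 →R1
bond 4 →J1
bond 5 →I2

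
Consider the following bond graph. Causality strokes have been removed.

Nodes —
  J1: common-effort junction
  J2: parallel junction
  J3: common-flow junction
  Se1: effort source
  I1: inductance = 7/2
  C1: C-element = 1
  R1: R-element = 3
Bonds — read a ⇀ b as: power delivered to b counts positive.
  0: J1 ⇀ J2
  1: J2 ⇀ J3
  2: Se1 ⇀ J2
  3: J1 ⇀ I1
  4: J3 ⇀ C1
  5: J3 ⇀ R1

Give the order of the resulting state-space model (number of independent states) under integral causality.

2  (C1, I1 all integral)

b2 stroke at J2  (Se1: effort source, stroke at far end)
b0 stroke at J1  (J2: bond 2 brought effort, rest push out)
b1 stroke at J3  (J2 effort already set via bond 2)
b3 stroke at I1  (common-e at J1 fixed by 0)
b4 stroke at J3  (prefer integral on C1)
b5 stroke at R1  (only one flow-in slot at J3)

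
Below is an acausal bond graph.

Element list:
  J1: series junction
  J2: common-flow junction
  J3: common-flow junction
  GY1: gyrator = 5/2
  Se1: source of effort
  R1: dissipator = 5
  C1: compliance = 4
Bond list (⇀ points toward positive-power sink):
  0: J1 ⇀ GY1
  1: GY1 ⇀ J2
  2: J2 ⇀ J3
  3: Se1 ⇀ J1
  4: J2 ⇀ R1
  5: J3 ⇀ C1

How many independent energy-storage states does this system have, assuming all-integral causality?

1  (C1 all integral)

β3 →J1  (Se1 (Se) sets effort on bond)
β0 →GY1  (closing 1-jn rule on J1)
β1 →GY1  (GY1 both-in/both-out from 0)
β2 →J2  (1-jn J2 has f-setter on 1)
β4 →J2  (J2 flow already set via bond 1)
β5 →J3  (J3: bond 2 brought flow, rest push out)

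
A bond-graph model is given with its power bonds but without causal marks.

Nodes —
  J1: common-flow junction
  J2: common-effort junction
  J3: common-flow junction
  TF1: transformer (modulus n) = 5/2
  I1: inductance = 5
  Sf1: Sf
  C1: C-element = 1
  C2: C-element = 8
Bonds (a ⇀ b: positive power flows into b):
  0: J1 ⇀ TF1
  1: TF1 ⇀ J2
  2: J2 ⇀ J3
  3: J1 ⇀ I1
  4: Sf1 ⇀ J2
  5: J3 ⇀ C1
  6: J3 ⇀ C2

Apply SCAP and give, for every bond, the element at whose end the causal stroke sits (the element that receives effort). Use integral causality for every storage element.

β4 stroke at Sf1  (source Sf1 imposes f)
β3 stroke at I1  (prefer integral on I1)
β0 stroke at J1  (1-jn J1 has f-setter on 3)
β1 stroke at TF1  (TF1 one-in-one-out from 0)
β2 stroke at J2  (J2 needs exactly one e-in)
β5 stroke at J3  (J3 flow already set via bond 2)
β6 stroke at J3  (J3: bond 2 brought flow, rest push out)

b0 stroke at J1
b1 stroke at TF1
b2 stroke at J2
b3 stroke at I1
b4 stroke at Sf1
b5 stroke at J3
b6 stroke at J3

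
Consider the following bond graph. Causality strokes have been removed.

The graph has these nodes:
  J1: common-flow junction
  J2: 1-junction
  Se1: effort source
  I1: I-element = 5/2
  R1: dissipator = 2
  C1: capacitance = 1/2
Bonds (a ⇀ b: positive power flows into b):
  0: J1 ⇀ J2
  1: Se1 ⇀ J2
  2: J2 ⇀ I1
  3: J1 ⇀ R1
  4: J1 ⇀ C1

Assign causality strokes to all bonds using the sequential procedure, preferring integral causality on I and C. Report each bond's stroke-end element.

β0 →J2
β1 →J2
β2 →I1
β3 →J1
β4 →J1

bond 1 stroke→J2  (Se1: effort source, stroke at far end)
bond 2 stroke→I1  (I1: I, integral causality)
bond 0 stroke→J2  (J2 flow already set via bond 2)
bond 3 stroke→J1  (J1 flow already set via bond 0)
bond 4 stroke→J1  (J1: bond 0 brought flow, rest push out)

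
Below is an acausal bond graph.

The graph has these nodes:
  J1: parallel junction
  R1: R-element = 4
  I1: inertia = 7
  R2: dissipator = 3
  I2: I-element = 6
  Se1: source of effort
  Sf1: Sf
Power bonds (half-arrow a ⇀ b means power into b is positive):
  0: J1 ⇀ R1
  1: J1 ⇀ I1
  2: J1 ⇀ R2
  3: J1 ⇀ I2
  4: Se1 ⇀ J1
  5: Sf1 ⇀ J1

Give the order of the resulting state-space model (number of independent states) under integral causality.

β4 stroke at J1  (Se1 fixes effort; stroke away)
β5 stroke at Sf1  (Sf1: flow source, stroke at near end)
β0 stroke at R1  (common-e at J1 fixed by 4)
β1 stroke at I1  (J1: bond 4 brought effort, rest push out)
β2 stroke at R2  (J1 effort already set via bond 4)
β3 stroke at I2  (0-jn J1 has e-setter on 4)

2  (I1, I2 all integral)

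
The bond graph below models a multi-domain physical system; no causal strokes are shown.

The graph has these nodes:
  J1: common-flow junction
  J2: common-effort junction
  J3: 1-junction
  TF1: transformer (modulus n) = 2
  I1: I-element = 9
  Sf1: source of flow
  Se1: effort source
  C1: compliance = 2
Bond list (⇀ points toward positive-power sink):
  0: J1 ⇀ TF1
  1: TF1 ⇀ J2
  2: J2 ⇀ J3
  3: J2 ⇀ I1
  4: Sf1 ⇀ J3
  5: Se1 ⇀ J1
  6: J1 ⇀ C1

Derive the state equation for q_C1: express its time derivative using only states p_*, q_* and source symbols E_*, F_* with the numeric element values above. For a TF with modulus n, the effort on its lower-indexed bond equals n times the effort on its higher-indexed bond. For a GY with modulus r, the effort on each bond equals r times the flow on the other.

#4 stroke→Sf1  (Sf1: flow source, stroke at near end)
#5 stroke→J1  (Se1: effort source, stroke at far end)
#2 stroke→J3  (common-f at J3 fixed by 4)
#3 stroke→I1  (I1: I, integral causality)
#1 stroke→J2  (J2 needs exactly one e-in)
#0 stroke→TF1  (through TF1, causality passes straight; one stroke at TF1)
#6 stroke→J1  (1-jn J1 has f-setter on 0)

dq_C1/dt = F_Sf1/2 + p_I1/18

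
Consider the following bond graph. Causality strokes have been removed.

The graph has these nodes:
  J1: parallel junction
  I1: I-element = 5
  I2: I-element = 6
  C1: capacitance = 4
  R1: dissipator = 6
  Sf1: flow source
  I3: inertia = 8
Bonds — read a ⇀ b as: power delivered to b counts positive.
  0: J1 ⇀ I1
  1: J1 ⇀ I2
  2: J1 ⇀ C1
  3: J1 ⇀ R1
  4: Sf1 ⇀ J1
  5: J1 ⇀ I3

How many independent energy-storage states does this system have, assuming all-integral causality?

4  (C1, I1, I2, I3 all integral)

#4 |Sf1  (Sf1 (Sf) sets flow on bond)
#0 |I1  (I1: I, integral causality)
#1 |I2  (I2: I, integral causality)
#2 |J1  (C1: C, integral causality)
#3 |R1  (0-jn J1 has e-setter on 2)
#5 |I3  (0-jn J1 has e-setter on 2)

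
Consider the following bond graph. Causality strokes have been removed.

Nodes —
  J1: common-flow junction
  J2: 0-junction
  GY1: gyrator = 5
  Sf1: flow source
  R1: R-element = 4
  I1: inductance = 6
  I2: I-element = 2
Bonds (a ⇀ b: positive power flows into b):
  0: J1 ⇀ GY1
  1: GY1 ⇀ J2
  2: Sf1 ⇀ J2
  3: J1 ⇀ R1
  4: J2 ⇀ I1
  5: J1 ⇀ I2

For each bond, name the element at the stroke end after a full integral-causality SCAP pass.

#0 stroke at J1
#1 stroke at J2
#2 stroke at Sf1
#3 stroke at J1
#4 stroke at I1
#5 stroke at I2

bond 2 |Sf1  (Sf1 fixes flow; stroke at Sf1)
bond 4 |I1  (I1 outputs flow p/I1)
bond 1 |J2  (only one effort-in slot at J2)
bond 0 |J1  (GY1: gyrator matches bond 1)
bond 5 |I2  (I2 outputs flow p/I2)
bond 3 |J1  (1-jn J1 has f-setter on 5)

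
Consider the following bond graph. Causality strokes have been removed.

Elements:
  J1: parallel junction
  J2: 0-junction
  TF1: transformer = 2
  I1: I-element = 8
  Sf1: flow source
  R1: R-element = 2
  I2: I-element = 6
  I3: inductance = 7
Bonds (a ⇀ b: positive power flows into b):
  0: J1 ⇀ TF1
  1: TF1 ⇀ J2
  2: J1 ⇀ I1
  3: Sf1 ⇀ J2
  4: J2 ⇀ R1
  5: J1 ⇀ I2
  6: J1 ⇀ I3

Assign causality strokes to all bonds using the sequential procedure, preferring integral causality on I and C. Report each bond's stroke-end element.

β3 stroke at Sf1  (Sf1 (Sf) sets flow on bond)
β2 stroke at I1  (I1 outputs flow p/I1)
β5 stroke at I2  (I2: I, integral causality)
β6 stroke at I3  (I3 outputs flow p/I3)
β0 stroke at J1  (J1: last free bond brings effort in)
β1 stroke at TF1  (TF1 one-in-one-out from 0)
β4 stroke at J2  (closing 0-jn rule on J2)

bond 0 →J1
bond 1 →TF1
bond 2 →I1
bond 3 →Sf1
bond 4 →J2
bond 5 →I2
bond 6 →I3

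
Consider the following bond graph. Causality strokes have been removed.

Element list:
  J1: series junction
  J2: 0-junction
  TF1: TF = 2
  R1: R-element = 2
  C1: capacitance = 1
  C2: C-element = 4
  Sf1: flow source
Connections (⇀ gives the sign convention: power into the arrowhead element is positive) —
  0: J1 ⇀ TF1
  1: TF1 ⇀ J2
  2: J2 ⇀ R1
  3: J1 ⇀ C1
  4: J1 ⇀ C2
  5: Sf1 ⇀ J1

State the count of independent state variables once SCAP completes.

2  (C1, C2 all integral)

b5 →Sf1  (Sf1 (Sf) sets flow on bond)
b0 →J1  (common-f at J1 fixed by 5)
b3 →J1  (common-f at J1 fixed by 5)
b4 →J1  (common-f at J1 fixed by 5)
b1 →TF1  (TF TF1: opposite of bond 0)
b2 →J2  (J2 needs exactly one e-in)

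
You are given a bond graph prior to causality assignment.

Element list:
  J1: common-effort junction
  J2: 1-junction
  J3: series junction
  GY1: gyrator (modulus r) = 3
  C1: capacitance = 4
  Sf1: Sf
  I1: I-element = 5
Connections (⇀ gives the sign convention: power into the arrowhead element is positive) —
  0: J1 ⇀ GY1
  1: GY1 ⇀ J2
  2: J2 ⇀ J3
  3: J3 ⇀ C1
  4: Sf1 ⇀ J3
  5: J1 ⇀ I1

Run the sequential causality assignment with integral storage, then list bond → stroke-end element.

bond 4 stroke→Sf1  (Sf1 fixes flow; stroke at Sf1)
bond 2 stroke→J3  (J3: bond 4 brought flow, rest push out)
bond 3 stroke→J3  (J3: bond 4 brought flow, rest push out)
bond 1 stroke→J2  (1-jn J2 has f-setter on 2)
bond 0 stroke→J1  (GY1 both-in/both-out from 1)
bond 5 stroke→I1  (J1: bond 0 brought effort, rest push out)

#0 stroke→J1
#1 stroke→J2
#2 stroke→J3
#3 stroke→J3
#4 stroke→Sf1
#5 stroke→I1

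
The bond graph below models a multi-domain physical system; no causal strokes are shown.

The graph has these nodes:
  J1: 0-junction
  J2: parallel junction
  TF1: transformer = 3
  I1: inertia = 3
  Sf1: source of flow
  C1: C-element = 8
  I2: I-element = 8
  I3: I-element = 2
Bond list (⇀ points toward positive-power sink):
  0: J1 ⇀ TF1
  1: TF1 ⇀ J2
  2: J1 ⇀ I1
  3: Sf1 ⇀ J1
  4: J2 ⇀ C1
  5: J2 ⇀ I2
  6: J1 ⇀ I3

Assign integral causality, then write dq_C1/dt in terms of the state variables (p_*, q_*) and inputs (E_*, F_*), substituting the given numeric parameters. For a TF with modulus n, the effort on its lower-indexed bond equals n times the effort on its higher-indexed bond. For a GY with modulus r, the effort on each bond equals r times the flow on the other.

b3 |Sf1  (Sf1: flow source, stroke at near end)
b2 |I1  (I1: I, integral causality)
b4 |J2  (C1 integral (e out))
b1 |TF1  (0-jn J2 has e-setter on 4)
b5 |I2  (0-jn J2 has e-setter on 4)
b0 |J1  (through TF1, causality passes straight; one stroke at TF1)
b6 |I3  (common-e at J1 fixed by 0)

dq_C1/dt = 3*F_Sf1 - p_I1 - p_I2/8 - 3*p_I3/2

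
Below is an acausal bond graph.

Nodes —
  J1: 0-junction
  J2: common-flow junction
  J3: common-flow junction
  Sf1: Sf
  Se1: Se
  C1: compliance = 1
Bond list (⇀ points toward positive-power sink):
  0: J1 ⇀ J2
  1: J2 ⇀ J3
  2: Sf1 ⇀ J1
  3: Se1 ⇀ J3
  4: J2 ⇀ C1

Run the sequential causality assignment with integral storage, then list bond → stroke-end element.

b0 |J1
b1 |J2
b2 |Sf1
b3 |J3
b4 |J2

#2 →Sf1  (source Sf1 imposes f)
#3 →J3  (Se1 fixes effort; stroke away)
#0 →J1  (J1 needs exactly one e-in)
#1 →J2  (1-jn J2 has f-setter on 0)
#4 →J2  (J2 flow already set via bond 0)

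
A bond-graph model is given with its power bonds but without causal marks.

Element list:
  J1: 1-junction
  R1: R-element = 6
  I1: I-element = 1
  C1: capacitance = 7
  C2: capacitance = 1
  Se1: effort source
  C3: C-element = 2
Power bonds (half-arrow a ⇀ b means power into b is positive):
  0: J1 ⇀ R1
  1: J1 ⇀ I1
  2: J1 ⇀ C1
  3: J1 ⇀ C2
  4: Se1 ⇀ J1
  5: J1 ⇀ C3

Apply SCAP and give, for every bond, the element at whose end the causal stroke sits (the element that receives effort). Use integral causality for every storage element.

β0 stroke at J1
β1 stroke at I1
β2 stroke at J1
β3 stroke at J1
β4 stroke at J1
β5 stroke at J1

bond 4 |J1  (Se1 (Se) sets effort on bond)
bond 1 |I1  (I1: I, integral causality)
bond 0 |J1  (common-f at J1 fixed by 1)
bond 2 |J1  (1-jn J1 has f-setter on 1)
bond 3 |J1  (common-f at J1 fixed by 1)
bond 5 |J1  (J1: bond 1 brought flow, rest push out)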